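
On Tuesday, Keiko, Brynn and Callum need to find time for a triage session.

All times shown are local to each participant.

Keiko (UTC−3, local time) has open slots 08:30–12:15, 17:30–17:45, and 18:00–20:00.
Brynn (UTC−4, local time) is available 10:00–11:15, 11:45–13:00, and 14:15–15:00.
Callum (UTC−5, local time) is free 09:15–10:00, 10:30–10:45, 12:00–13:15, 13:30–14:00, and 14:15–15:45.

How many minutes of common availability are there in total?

Keiko → UTC: 11:30–15:15, 20:30–20:45, 21:00–23:00.
Brynn → UTC: 14:00–15:15, 15:45–17:00, 18:15–19:00.
Callum → UTC: 14:15–15:00, 15:30–15:45, 17:00–18:15, 18:30–19:00, 19:15–20:45.
Keiko ∩ Brynn: 14:00–15:15.
Keiko ∩ Brynn ∩ Callum: 14:15–15:00.
Total common minutes: 45.

45 minutes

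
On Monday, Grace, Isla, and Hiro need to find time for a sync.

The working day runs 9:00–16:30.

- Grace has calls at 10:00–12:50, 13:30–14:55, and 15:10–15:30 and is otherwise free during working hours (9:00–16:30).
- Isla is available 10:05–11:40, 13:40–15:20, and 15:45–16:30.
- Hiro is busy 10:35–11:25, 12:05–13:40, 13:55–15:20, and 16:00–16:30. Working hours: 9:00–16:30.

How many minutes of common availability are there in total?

15 minutes

Grace free within 09:00–16:30: 09:00–10:00, 12:50–13:30, 14:55–15:10, 15:30–16:30.
Hiro free within 09:00–16:30: 09:00–10:35, 11:25–12:05, 13:40–13:55, 15:20–16:00.
Grace ∩ Isla: 14:55–15:10, 15:45–16:30.
Grace ∩ Isla ∩ Hiro: 15:45–16:00.
Total common minutes: 15.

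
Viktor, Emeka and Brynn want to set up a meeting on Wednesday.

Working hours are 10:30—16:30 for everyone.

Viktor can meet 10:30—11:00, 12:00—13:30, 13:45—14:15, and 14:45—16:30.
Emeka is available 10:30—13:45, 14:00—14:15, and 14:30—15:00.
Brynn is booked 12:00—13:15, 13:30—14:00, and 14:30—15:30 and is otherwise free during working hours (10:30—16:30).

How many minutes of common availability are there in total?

Brynn free within 10:30–16:30: 10:30–12:00, 13:15–13:30, 14:00–14:30, 15:30–16:30.
Viktor ∩ Emeka: 10:30–11:00, 12:00–13:30, 14:00–14:15, 14:45–15:00.
Viktor ∩ Emeka ∩ Brynn: 10:30–11:00, 13:15–13:30, 14:00–14:15.
Total common minutes: 30 + 15 + 15 = 60.

60 minutes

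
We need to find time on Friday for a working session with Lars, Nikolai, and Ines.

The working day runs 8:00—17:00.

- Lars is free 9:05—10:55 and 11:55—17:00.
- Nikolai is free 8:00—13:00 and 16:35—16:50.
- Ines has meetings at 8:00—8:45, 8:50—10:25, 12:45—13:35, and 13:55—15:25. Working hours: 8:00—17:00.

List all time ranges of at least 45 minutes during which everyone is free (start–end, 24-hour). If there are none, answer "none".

11:55–12:45

Ines free within 08:00–17:00: 08:45–08:50, 10:25–12:45, 13:35–13:55, 15:25–17:00.
Lars ∩ Nikolai: 09:05–10:55, 11:55–13:00, 16:35–16:50.
Lars ∩ Nikolai ∩ Ines: 10:25–10:55, 11:55–12:45, 16:35–16:50.
Windows ≥ 45 min: 11:55–12:45.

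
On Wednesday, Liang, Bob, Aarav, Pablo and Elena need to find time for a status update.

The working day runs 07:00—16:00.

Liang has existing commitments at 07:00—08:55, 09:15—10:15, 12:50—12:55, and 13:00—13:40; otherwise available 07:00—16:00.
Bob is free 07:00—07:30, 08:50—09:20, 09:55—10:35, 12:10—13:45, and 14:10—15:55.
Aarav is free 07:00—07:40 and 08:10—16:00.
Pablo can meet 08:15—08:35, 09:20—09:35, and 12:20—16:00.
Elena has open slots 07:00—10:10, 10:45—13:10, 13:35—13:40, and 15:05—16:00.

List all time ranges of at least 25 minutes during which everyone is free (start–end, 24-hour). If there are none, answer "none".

12:20–12:50, 15:05–15:55

Liang free within 07:00–16:00: 08:55–09:15, 10:15–12:50, 12:55–13:00, 13:40–16:00.
Liang ∩ Bob: 08:55–09:15, 10:15–10:35, 12:10–12:50, 12:55–13:00, 13:40–13:45, 14:10–15:55.
Liang ∩ Bob ∩ Aarav: 08:55–09:15, 10:15–10:35, 12:10–12:50, 12:55–13:00, 13:40–13:45, 14:10–15:55.
Liang ∩ Bob ∩ Aarav ∩ Pablo: 12:20–12:50, 12:55–13:00, 13:40–13:45, 14:10–15:55.
Liang ∩ Bob ∩ Aarav ∩ Pablo ∩ Elena: 12:20–12:50, 12:55–13:00, 15:05–15:55.
Windows ≥ 25 min: 12:20–12:50, 15:05–15:55.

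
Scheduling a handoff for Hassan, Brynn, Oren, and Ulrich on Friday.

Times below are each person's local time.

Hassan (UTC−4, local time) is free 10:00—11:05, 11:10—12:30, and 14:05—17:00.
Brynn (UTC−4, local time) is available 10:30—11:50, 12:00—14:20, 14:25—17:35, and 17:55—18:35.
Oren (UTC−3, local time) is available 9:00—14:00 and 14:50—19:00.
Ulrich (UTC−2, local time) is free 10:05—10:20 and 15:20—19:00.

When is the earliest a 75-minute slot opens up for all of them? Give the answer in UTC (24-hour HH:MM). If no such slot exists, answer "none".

18:25

Hassan → UTC: 14:00–15:05, 15:10–16:30, 18:05–21:00.
Brynn → UTC: 14:30–15:50, 16:00–18:20, 18:25–21:35, 21:55–22:35.
Oren → UTC: 12:00–17:00, 17:50–22:00.
Ulrich → UTC: 12:05–12:20, 17:20–21:00.
Hassan ∩ Brynn: 14:30–15:05, 15:10–15:50, 16:00–16:30, 18:05–18:20, 18:25–21:00.
Hassan ∩ Brynn ∩ Oren: 14:30–15:05, 15:10–15:50, 16:00–16:30, 18:05–18:20, 18:25–21:00.
Hassan ∩ Brynn ∩ Oren ∩ Ulrich: 18:05–18:20, 18:25–21:00.
Windows ≥ 75 min: 18:25–21:00.
Earliest such window starts at 18:25.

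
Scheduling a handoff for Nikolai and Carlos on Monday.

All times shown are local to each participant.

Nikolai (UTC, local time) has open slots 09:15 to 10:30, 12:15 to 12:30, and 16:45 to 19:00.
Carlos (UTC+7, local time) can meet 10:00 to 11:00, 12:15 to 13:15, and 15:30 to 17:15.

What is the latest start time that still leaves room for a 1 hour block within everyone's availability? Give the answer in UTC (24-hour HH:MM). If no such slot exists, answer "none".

Nikolai → UTC: 09:15–10:30, 12:15–12:30, 16:45–19:00.
Carlos → UTC: 03:00–04:00, 05:15–06:15, 08:30–10:15.
Nikolai ∩ Carlos: 09:15–10:15.
Windows ≥ 60 min: 09:15–10:15.
Latest start in the last window 09:15–10:15 is 10:15 − 60 min = 09:15.

09:15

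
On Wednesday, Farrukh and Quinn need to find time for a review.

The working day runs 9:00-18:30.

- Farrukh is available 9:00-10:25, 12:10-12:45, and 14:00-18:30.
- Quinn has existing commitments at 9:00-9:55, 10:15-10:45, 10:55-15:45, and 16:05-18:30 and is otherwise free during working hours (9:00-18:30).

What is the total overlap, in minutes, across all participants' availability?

Quinn free within 09:00–18:30: 09:55–10:15, 10:45–10:55, 15:45–16:05.
Farrukh ∩ Quinn: 09:55–10:15, 15:45–16:05.
Total common minutes: 20 + 20 = 40.

40 minutes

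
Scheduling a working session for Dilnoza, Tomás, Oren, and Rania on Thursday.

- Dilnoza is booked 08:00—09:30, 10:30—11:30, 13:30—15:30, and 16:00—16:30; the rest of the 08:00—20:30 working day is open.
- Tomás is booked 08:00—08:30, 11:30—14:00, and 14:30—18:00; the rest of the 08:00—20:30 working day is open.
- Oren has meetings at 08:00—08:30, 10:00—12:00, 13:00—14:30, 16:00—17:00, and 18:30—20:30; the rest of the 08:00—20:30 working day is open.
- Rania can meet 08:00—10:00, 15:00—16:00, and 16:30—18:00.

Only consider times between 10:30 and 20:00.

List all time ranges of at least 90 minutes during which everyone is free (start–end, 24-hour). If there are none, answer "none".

Dilnoza free within 08:00–20:30: 09:30–10:30, 11:30–13:30, 15:30–16:00, 16:30–20:30.
Tomás free within 08:00–20:30: 08:30–11:30, 14:00–14:30, 18:00–20:30.
Oren free within 08:00–20:30: 08:30–10:00, 12:00–13:00, 14:30–16:00, 17:00–18:30.
Dilnoza ∩ Tomás: 09:30–10:30, 18:00–20:30.
Dilnoza ∩ Tomás ∩ Oren: 09:30–10:00, 18:00–18:30.
Dilnoza ∩ Tomás ∩ Oren ∩ Rania: 09:30–10:00.
Restricted to 10:30–20:00: (none).
Windows ≥ 90 min: (none).

none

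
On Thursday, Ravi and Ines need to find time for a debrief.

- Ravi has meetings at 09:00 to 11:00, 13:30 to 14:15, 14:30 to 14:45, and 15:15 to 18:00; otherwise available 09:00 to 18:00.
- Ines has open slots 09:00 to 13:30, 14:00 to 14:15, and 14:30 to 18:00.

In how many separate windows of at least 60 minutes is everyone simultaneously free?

1

Ravi free within 09:00–18:00: 11:00–13:30, 14:15–14:30, 14:45–15:15.
Ravi ∩ Ines: 11:00–13:30, 14:45–15:15.
Windows ≥ 60 min: 11:00–13:30.
That's 1 window.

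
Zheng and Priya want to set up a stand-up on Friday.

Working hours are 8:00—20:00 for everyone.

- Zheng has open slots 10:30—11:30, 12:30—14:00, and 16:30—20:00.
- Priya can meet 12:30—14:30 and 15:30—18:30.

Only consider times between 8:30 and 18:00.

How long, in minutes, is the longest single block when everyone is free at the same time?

Zheng ∩ Priya: 12:30–14:00, 16:30–18:30.
Restricted to 08:30–18:00: 12:30–14:00, 16:30–18:00.
Common window lengths: 90, 90 min; longest is 90.

90 minutes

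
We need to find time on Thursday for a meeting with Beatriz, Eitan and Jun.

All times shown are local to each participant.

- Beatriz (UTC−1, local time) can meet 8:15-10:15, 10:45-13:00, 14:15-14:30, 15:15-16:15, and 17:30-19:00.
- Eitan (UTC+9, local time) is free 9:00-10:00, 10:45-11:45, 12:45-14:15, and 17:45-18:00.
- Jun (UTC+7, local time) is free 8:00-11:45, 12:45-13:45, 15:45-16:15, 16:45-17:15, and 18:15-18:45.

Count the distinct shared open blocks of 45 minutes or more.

0

Beatriz → UTC: 09:15–11:15, 11:45–14:00, 15:15–15:30, 16:15–17:15, 18:30–20:00.
Eitan → UTC: 00:00–01:00, 01:45–02:45, 03:45–05:15, 08:45–09:00.
Jun → UTC: 01:00–04:45, 05:45–06:45, 08:45–09:15, 09:45–10:15, 11:15–11:45.
Beatriz ∩ Eitan: (none).
Beatriz ∩ Eitan ∩ Jun: (none).
Windows ≥ 45 min: (none).
That's 0 windows.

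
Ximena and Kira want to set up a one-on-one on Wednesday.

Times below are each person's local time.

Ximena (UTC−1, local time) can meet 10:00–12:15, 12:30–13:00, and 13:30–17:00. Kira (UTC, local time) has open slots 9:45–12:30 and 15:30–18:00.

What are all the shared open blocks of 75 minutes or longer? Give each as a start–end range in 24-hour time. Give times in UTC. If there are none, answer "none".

11:00–12:30, 15:30–18:00

Ximena → UTC: 11:00–13:15, 13:30–14:00, 14:30–18:00.
Kira → UTC: 09:45–12:30, 15:30–18:00.
Ximena ∩ Kira: 11:00–12:30, 15:30–18:00.
Windows ≥ 75 min: 11:00–12:30, 15:30–18:00.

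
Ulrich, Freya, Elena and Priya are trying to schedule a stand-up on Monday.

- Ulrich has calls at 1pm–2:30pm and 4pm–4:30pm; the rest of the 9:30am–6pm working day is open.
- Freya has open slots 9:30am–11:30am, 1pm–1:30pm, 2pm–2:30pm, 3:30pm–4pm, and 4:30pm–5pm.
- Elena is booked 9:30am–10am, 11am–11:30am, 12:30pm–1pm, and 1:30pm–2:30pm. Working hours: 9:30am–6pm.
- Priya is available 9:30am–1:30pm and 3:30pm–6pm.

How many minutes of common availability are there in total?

120 minutes

Ulrich free within 09:30–18:00: 09:30–13:00, 14:30–16:00, 16:30–18:00.
Elena free within 09:30–18:00: 10:00–11:00, 11:30–12:30, 13:00–13:30, 14:30–18:00.
Ulrich ∩ Freya: 09:30–11:30, 15:30–16:00, 16:30–17:00.
Ulrich ∩ Freya ∩ Elena: 10:00–11:00, 15:30–16:00, 16:30–17:00.
Ulrich ∩ Freya ∩ Elena ∩ Priya: 10:00–11:00, 15:30–16:00, 16:30–17:00.
Total common minutes: 60 + 30 + 30 = 120.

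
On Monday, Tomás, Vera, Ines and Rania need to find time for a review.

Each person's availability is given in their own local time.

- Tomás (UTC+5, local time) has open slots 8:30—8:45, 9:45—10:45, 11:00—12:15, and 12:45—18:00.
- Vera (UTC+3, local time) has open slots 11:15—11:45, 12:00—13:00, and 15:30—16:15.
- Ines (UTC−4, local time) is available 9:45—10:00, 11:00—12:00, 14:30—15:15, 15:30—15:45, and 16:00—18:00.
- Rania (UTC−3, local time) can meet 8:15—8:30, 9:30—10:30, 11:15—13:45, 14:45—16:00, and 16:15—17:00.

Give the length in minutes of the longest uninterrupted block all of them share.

0 minutes

Tomás → UTC: 03:30–03:45, 04:45–05:45, 06:00–07:15, 07:45–13:00.
Vera → UTC: 08:15–08:45, 09:00–10:00, 12:30–13:15.
Ines → UTC: 13:45–14:00, 15:00–16:00, 18:30–19:15, 19:30–19:45, 20:00–22:00.
Rania → UTC: 11:15–11:30, 12:30–13:30, 14:15–16:45, 17:45–19:00, 19:15–20:00.
Tomás ∩ Vera: 08:15–08:45, 09:00–10:00, 12:30–13:00.
Tomás ∩ Vera ∩ Ines: (none).
Tomás ∩ Vera ∩ Ines ∩ Rania: (none).
No common window.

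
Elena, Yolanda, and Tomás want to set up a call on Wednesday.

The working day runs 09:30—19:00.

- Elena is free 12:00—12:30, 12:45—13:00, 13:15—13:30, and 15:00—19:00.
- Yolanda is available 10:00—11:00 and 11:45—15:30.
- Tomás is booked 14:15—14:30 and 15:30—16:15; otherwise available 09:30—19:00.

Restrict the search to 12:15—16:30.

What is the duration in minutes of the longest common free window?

Tomás free within 09:30–19:00: 09:30–14:15, 14:30–15:30, 16:15–19:00.
Elena ∩ Yolanda: 12:00–12:30, 12:45–13:00, 13:15–13:30, 15:00–15:30.
Elena ∩ Yolanda ∩ Tomás: 12:00–12:30, 12:45–13:00, 13:15–13:30, 15:00–15:30.
Restricted to 12:15–16:30: 12:15–12:30, 12:45–13:00, 13:15–13:30, 15:00–15:30.
Common window lengths: 15, 15, 15, 30 min; longest is 30.

30 minutes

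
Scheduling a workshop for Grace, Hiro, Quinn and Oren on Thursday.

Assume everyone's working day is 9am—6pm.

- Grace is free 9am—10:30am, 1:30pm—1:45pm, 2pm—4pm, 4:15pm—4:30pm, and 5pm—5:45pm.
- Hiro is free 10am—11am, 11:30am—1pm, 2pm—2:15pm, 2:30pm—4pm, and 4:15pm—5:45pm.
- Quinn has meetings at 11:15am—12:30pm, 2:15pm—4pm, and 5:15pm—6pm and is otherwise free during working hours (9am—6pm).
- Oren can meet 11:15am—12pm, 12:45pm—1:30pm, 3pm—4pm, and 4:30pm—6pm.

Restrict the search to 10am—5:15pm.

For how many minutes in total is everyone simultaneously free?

15 minutes

Quinn free within 09:00–18:00: 09:00–11:15, 12:30–14:15, 16:00–17:15.
Grace ∩ Hiro: 10:00–10:30, 14:00–14:15, 14:30–16:00, 16:15–16:30, 17:00–17:45.
Grace ∩ Hiro ∩ Quinn: 10:00–10:30, 14:00–14:15, 16:15–16:30, 17:00–17:15.
Grace ∩ Hiro ∩ Quinn ∩ Oren: 17:00–17:15.
Restricted to 10:00–17:15: 17:00–17:15.
Total common minutes: 15.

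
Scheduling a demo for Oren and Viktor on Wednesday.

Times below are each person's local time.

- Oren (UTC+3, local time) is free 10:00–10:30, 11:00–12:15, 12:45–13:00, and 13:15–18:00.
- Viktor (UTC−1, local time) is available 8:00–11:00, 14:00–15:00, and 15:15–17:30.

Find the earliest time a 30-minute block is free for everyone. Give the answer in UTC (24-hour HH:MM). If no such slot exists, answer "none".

10:15

Oren → UTC: 07:00–07:30, 08:00–09:15, 09:45–10:00, 10:15–15:00.
Viktor → UTC: 09:00–12:00, 15:00–16:00, 16:15–18:30.
Oren ∩ Viktor: 09:00–09:15, 09:45–10:00, 10:15–12:00.
Windows ≥ 30 min: 10:15–12:00.
Earliest such window starts at 10:15.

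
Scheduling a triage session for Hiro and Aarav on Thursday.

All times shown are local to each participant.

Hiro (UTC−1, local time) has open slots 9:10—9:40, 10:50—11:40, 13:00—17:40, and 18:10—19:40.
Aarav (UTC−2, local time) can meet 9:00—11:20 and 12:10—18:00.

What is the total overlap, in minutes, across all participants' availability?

Hiro → UTC: 10:10–10:40, 11:50–12:40, 14:00–18:40, 19:10–20:40.
Aarav → UTC: 11:00–13:20, 14:10–20:00.
Hiro ∩ Aarav: 11:50–12:40, 14:10–18:40, 19:10–20:00.
Total common minutes: 50 + 270 + 50 = 370.

370 minutes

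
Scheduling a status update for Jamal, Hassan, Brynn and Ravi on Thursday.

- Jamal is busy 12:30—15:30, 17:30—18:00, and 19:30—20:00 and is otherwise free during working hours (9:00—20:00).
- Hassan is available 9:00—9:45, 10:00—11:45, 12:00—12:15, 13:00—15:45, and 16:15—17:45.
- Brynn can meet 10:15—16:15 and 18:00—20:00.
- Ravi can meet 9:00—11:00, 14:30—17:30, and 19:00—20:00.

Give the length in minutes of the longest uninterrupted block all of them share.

45 minutes

Jamal free within 09:00–20:00: 09:00–12:30, 15:30–17:30, 18:00–19:30.
Jamal ∩ Hassan: 09:00–09:45, 10:00–11:45, 12:00–12:15, 15:30–15:45, 16:15–17:30.
Jamal ∩ Hassan ∩ Brynn: 10:15–11:45, 12:00–12:15, 15:30–15:45.
Jamal ∩ Hassan ∩ Brynn ∩ Ravi: 10:15–11:00, 15:30–15:45.
Common window lengths: 45, 15 min; longest is 45.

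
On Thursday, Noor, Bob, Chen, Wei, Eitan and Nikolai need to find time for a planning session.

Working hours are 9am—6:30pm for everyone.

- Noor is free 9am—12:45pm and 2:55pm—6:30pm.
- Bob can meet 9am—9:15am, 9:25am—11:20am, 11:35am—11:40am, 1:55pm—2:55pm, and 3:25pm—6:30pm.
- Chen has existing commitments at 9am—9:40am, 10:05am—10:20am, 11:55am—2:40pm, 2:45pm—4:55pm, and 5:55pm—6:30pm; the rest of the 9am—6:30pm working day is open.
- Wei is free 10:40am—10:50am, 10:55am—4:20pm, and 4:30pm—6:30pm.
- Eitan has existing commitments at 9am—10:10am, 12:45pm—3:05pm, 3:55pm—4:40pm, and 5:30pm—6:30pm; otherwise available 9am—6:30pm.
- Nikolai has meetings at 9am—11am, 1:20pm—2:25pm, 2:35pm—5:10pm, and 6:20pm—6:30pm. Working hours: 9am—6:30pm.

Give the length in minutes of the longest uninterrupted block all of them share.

Chen free within 09:00–18:30: 09:40–10:05, 10:20–11:55, 14:40–14:45, 16:55–17:55.
Eitan free within 09:00–18:30: 10:10–12:45, 15:05–15:55, 16:40–17:30.
Nikolai free within 09:00–18:30: 11:00–13:20, 14:25–14:35, 17:10–18:20.
Noor ∩ Bob: 09:00–09:15, 09:25–11:20, 11:35–11:40, 15:25–18:30.
Noor ∩ Bob ∩ Chen: 09:40–10:05, 10:20–11:20, 11:35–11:40, 16:55–17:55.
Noor ∩ Bob ∩ Chen ∩ Wei: 10:40–10:50, 10:55–11:20, 11:35–11:40, 16:55–17:55.
Noor ∩ Bob ∩ Chen ∩ Wei ∩ Eitan: 10:40–10:50, 10:55–11:20, 11:35–11:40, 16:55–17:30.
Noor ∩ Bob ∩ Chen ∩ Wei ∩ Eitan ∩ Nikolai: 11:00–11:20, 11:35–11:40, 17:10–17:30.
Common window lengths: 20, 5, 20 min; longest is 20.

20 minutes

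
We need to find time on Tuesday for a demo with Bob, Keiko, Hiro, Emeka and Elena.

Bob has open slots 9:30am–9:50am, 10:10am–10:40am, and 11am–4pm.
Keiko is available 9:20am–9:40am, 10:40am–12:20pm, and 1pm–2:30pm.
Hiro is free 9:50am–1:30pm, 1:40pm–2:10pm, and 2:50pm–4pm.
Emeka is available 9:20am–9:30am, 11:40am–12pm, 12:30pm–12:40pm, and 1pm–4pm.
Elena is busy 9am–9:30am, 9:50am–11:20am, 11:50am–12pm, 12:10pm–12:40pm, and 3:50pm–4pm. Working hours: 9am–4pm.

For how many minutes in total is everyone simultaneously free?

Elena free within 09:00–16:00: 09:30–09:50, 11:20–11:50, 12:00–12:10, 12:40–15:50.
Bob ∩ Keiko: 09:30–09:40, 11:00–12:20, 13:00–14:30.
Bob ∩ Keiko ∩ Hiro: 11:00–12:20, 13:00–13:30, 13:40–14:10.
Bob ∩ Keiko ∩ Hiro ∩ Emeka: 11:40–12:00, 13:00–13:30, 13:40–14:10.
Bob ∩ Keiko ∩ Hiro ∩ Emeka ∩ Elena: 11:40–11:50, 13:00–13:30, 13:40–14:10.
Total common minutes: 10 + 30 + 30 = 70.

70 minutes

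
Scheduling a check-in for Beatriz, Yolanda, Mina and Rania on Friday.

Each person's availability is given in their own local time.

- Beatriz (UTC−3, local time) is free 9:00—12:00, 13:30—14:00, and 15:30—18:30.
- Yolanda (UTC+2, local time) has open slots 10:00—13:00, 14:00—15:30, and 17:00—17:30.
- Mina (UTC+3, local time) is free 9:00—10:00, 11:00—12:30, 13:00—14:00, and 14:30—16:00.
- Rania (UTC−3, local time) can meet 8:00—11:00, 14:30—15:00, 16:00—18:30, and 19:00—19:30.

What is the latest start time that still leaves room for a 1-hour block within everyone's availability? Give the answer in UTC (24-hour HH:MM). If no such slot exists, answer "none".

Beatriz → UTC: 12:00–15:00, 16:30–17:00, 18:30–21:30.
Yolanda → UTC: 08:00–11:00, 12:00–13:30, 15:00–15:30.
Mina → UTC: 06:00–07:00, 08:00–09:30, 10:00–11:00, 11:30–13:00.
Rania → UTC: 11:00–14:00, 17:30–18:00, 19:00–21:30, 22:00–22:30.
Beatriz ∩ Yolanda: 12:00–13:30.
Beatriz ∩ Yolanda ∩ Mina: 12:00–13:00.
Beatriz ∩ Yolanda ∩ Mina ∩ Rania: 12:00–13:00.
Windows ≥ 60 min: 12:00–13:00.
Latest start in the last window 12:00–13:00 is 13:00 − 60 min = 12:00.

12:00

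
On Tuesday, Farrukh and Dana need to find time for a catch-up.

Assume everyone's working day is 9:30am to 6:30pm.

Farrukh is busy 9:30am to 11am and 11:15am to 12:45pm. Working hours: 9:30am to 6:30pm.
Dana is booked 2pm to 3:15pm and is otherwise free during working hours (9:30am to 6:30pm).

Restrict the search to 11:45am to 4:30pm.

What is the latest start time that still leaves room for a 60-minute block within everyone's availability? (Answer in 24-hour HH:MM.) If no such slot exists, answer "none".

15:30

Farrukh free within 09:30–18:30: 11:00–11:15, 12:45–18:30.
Dana free within 09:30–18:30: 09:30–14:00, 15:15–18:30.
Farrukh ∩ Dana: 11:00–11:15, 12:45–14:00, 15:15–18:30.
Restricted to 11:45–16:30: 12:45–14:00, 15:15–16:30.
Windows ≥ 60 min: 12:45–14:00, 15:15–16:30.
Latest start in the last window 15:15–16:30 is 16:30 − 60 min = 15:30.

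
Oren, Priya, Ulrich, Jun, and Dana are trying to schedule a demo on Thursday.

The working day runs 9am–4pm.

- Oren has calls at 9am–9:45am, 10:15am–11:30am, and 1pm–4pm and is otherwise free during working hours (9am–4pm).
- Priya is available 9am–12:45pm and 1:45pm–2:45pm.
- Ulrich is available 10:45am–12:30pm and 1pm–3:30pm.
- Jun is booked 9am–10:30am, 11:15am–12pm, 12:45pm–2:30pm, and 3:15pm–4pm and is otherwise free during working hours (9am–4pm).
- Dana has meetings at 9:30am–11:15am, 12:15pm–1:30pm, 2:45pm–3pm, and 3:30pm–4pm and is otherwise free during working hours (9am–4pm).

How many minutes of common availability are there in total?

Oren free within 09:00–16:00: 09:45–10:15, 11:30–13:00.
Jun free within 09:00–16:00: 10:30–11:15, 12:00–12:45, 14:30–15:15.
Dana free within 09:00–16:00: 09:00–09:30, 11:15–12:15, 13:30–14:45, 15:00–15:30.
Oren ∩ Priya: 09:45–10:15, 11:30–12:45.
Oren ∩ Priya ∩ Ulrich: 11:30–12:30.
Oren ∩ Priya ∩ Ulrich ∩ Jun: 12:00–12:30.
Oren ∩ Priya ∩ Ulrich ∩ Jun ∩ Dana: 12:00–12:15.
Total common minutes: 15.

15 minutes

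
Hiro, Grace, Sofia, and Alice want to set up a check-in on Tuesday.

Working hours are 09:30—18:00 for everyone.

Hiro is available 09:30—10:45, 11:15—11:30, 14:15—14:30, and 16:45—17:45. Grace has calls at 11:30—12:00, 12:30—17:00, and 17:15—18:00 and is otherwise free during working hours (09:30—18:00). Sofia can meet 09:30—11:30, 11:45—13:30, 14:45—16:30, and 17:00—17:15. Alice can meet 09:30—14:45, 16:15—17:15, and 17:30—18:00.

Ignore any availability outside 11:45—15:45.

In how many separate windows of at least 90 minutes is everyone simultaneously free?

0

Grace free within 09:30–18:00: 09:30–11:30, 12:00–12:30, 17:00–17:15.
Hiro ∩ Grace: 09:30–10:45, 11:15–11:30, 17:00–17:15.
Hiro ∩ Grace ∩ Sofia: 09:30–10:45, 11:15–11:30, 17:00–17:15.
Hiro ∩ Grace ∩ Sofia ∩ Alice: 09:30–10:45, 11:15–11:30, 17:00–17:15.
Restricted to 11:45–15:45: (none).
Windows ≥ 90 min: (none).
That's 0 windows.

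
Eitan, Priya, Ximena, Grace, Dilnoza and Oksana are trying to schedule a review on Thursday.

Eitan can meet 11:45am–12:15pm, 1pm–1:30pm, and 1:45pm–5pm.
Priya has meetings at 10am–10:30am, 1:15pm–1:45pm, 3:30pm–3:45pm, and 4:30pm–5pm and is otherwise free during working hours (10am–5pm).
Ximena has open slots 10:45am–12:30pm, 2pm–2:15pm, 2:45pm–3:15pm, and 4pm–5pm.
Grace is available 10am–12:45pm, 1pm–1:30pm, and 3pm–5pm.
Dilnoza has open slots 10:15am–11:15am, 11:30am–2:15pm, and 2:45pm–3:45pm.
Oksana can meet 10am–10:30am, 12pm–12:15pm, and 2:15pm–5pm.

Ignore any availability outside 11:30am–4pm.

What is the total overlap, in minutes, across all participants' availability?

Priya free within 10:00–17:00: 10:30–13:15, 13:45–15:30, 15:45–16:30.
Eitan ∩ Priya: 11:45–12:15, 13:00–13:15, 13:45–15:30, 15:45–16:30.
Eitan ∩ Priya ∩ Ximena: 11:45–12:15, 14:00–14:15, 14:45–15:15, 16:00–16:30.
Eitan ∩ Priya ∩ Ximena ∩ Grace: 11:45–12:15, 15:00–15:15, 16:00–16:30.
Eitan ∩ Priya ∩ Ximena ∩ Grace ∩ Dilnoza: 11:45–12:15, 15:00–15:15.
Eitan ∩ Priya ∩ Ximena ∩ Grace ∩ Dilnoza ∩ Oksana: 12:00–12:15, 15:00–15:15.
Restricted to 11:30–16:00: 12:00–12:15, 15:00–15:15.
Total common minutes: 15 + 15 = 30.

30 minutes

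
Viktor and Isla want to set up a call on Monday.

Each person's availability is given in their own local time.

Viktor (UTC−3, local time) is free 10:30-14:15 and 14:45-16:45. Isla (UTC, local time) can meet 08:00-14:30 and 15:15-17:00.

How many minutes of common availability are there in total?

Viktor → UTC: 13:30–17:15, 17:45–19:45.
Isla → UTC: 08:00–14:30, 15:15–17:00.
Viktor ∩ Isla: 13:30–14:30, 15:15–17:00.
Total common minutes: 60 + 105 = 165.

165 minutes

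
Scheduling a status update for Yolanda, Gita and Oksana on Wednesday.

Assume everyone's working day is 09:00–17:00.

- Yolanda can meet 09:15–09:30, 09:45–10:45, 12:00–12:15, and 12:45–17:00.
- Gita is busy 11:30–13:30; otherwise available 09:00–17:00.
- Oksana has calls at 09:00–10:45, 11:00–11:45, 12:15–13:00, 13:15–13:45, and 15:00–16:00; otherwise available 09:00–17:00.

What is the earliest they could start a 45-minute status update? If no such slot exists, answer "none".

Gita free within 09:00–17:00: 09:00–11:30, 13:30–17:00.
Oksana free within 09:00–17:00: 10:45–11:00, 11:45–12:15, 13:00–13:15, 13:45–15:00, 16:00–17:00.
Yolanda ∩ Gita: 09:15–09:30, 09:45–10:45, 13:30–17:00.
Yolanda ∩ Gita ∩ Oksana: 13:45–15:00, 16:00–17:00.
Windows ≥ 45 min: 13:45–15:00, 16:00–17:00.
Earliest such window starts at 13:45.

13:45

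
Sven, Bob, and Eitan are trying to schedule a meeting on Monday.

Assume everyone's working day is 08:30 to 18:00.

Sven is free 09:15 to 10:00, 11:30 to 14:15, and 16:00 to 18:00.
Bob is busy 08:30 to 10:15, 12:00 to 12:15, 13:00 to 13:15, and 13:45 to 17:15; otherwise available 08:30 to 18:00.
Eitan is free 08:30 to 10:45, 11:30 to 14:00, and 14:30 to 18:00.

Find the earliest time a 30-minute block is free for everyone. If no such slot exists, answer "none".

11:30

Bob free within 08:30–18:00: 10:15–12:00, 12:15–13:00, 13:15–13:45, 17:15–18:00.
Sven ∩ Bob: 11:30–12:00, 12:15–13:00, 13:15–13:45, 17:15–18:00.
Sven ∩ Bob ∩ Eitan: 11:30–12:00, 12:15–13:00, 13:15–13:45, 17:15–18:00.
Windows ≥ 30 min: 11:30–12:00, 12:15–13:00, 13:15–13:45, 17:15–18:00.
Earliest such window starts at 11:30.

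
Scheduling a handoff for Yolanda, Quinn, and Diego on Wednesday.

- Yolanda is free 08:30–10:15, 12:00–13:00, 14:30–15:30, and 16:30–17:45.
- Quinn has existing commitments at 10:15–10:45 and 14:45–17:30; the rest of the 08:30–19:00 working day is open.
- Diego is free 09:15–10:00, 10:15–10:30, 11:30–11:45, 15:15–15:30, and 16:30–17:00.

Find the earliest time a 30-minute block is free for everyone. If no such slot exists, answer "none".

09:15

Quinn free within 08:30–19:00: 08:30–10:15, 10:45–14:45, 17:30–19:00.
Yolanda ∩ Quinn: 08:30–10:15, 12:00–13:00, 14:30–14:45, 17:30–17:45.
Yolanda ∩ Quinn ∩ Diego: 09:15–10:00.
Windows ≥ 30 min: 09:15–10:00.
Earliest such window starts at 09:15.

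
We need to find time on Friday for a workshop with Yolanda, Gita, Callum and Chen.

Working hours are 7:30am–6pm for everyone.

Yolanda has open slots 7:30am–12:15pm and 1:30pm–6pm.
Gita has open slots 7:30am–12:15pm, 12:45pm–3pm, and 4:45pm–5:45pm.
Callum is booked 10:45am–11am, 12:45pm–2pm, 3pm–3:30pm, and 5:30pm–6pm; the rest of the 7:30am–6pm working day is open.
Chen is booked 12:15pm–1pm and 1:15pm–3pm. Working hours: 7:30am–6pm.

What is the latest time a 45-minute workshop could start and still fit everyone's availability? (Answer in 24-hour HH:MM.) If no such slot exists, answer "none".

Callum free within 07:30–18:00: 07:30–10:45, 11:00–12:45, 14:00–15:00, 15:30–17:30.
Chen free within 07:30–18:00: 07:30–12:15, 13:00–13:15, 15:00–18:00.
Yolanda ∩ Gita: 07:30–12:15, 13:30–15:00, 16:45–17:45.
Yolanda ∩ Gita ∩ Callum: 07:30–10:45, 11:00–12:15, 14:00–15:00, 16:45–17:30.
Yolanda ∩ Gita ∩ Callum ∩ Chen: 07:30–10:45, 11:00–12:15, 16:45–17:30.
Windows ≥ 45 min: 07:30–10:45, 11:00–12:15, 16:45–17:30.
Latest start in the last window 16:45–17:30 is 17:30 − 45 min = 16:45.

16:45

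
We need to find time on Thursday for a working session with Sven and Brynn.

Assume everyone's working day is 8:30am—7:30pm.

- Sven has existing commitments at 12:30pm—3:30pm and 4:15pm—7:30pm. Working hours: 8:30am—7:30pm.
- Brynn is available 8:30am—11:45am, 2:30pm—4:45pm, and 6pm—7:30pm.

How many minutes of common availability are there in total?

Sven free within 08:30–19:30: 08:30–12:30, 15:30–16:15.
Sven ∩ Brynn: 08:30–11:45, 15:30–16:15.
Total common minutes: 195 + 45 = 240.

240 minutes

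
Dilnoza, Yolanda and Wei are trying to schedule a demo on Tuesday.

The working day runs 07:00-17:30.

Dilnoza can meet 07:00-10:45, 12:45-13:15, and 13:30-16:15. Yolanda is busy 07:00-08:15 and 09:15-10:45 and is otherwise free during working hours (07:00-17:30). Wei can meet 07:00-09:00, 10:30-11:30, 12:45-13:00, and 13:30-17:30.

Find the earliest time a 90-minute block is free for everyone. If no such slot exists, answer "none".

Yolanda free within 07:00–17:30: 08:15–09:15, 10:45–17:30.
Dilnoza ∩ Yolanda: 08:15–09:15, 12:45–13:15, 13:30–16:15.
Dilnoza ∩ Yolanda ∩ Wei: 08:15–09:00, 12:45–13:00, 13:30–16:15.
Windows ≥ 90 min: 13:30–16:15.
Earliest such window starts at 13:30.

13:30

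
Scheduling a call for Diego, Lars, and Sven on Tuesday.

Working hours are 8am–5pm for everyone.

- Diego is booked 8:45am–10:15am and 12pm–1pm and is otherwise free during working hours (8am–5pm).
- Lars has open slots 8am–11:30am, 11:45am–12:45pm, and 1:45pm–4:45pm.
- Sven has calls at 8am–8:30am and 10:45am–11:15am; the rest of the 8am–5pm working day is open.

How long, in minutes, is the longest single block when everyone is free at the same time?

180 minutes

Diego free within 08:00–17:00: 08:00–08:45, 10:15–12:00, 13:00–17:00.
Sven free within 08:00–17:00: 08:30–10:45, 11:15–17:00.
Diego ∩ Lars: 08:00–08:45, 10:15–11:30, 11:45–12:00, 13:45–16:45.
Diego ∩ Lars ∩ Sven: 08:30–08:45, 10:15–10:45, 11:15–11:30, 11:45–12:00, 13:45–16:45.
Common window lengths: 15, 30, 15, 15, 180 min; longest is 180.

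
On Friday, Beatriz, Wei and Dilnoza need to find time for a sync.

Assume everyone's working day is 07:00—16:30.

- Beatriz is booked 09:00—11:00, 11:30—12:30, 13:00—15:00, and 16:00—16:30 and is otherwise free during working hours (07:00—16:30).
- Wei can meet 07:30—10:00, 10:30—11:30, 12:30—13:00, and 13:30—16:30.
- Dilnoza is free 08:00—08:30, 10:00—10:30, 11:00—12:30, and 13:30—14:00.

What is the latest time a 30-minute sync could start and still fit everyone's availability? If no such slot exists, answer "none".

11:00

Beatriz free within 07:00–16:30: 07:00–09:00, 11:00–11:30, 12:30–13:00, 15:00–16:00.
Beatriz ∩ Wei: 07:30–09:00, 11:00–11:30, 12:30–13:00, 15:00–16:00.
Beatriz ∩ Wei ∩ Dilnoza: 08:00–08:30, 11:00–11:30.
Windows ≥ 30 min: 08:00–08:30, 11:00–11:30.
Latest start in the last window 11:00–11:30 is 11:30 − 30 min = 11:00.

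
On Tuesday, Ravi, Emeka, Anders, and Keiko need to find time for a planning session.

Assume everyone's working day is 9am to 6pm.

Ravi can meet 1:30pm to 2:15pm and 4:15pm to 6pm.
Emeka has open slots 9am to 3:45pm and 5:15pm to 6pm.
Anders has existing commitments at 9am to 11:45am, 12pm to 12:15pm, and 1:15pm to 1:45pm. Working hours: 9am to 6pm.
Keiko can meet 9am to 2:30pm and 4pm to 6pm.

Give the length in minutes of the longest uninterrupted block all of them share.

Anders free within 09:00–18:00: 11:45–12:00, 12:15–13:15, 13:45–18:00.
Ravi ∩ Emeka: 13:30–14:15, 17:15–18:00.
Ravi ∩ Emeka ∩ Anders: 13:45–14:15, 17:15–18:00.
Ravi ∩ Emeka ∩ Anders ∩ Keiko: 13:45–14:15, 17:15–18:00.
Common window lengths: 30, 45 min; longest is 45.

45 minutes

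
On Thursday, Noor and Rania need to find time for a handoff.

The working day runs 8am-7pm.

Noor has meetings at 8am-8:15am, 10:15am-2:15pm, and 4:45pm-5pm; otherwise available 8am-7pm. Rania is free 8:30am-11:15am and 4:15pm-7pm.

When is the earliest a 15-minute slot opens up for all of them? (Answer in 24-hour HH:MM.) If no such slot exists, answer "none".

Noor free within 08:00–19:00: 08:15–10:15, 14:15–16:45, 17:00–19:00.
Noor ∩ Rania: 08:30–10:15, 16:15–16:45, 17:00–19:00.
Windows ≥ 15 min: 08:30–10:15, 16:15–16:45, 17:00–19:00.
Earliest such window starts at 08:30.

08:30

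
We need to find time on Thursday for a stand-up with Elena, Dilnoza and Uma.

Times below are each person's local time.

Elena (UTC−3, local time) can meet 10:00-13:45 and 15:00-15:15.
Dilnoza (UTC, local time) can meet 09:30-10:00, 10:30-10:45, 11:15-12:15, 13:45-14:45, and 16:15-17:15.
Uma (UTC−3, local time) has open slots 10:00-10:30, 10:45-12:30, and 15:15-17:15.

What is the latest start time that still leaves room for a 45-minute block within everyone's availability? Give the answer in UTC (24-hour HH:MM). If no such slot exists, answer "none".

Elena → UTC: 13:00–16:45, 18:00–18:15.
Dilnoza → UTC: 09:30–10:00, 10:30–10:45, 11:15–12:15, 13:45–14:45, 16:15–17:15.
Uma → UTC: 13:00–13:30, 13:45–15:30, 18:15–20:15.
Elena ∩ Dilnoza: 13:45–14:45, 16:15–16:45.
Elena ∩ Dilnoza ∩ Uma: 13:45–14:45.
Windows ≥ 45 min: 13:45–14:45.
Latest start in the last window 13:45–14:45 is 14:45 − 45 min = 14:00.

14:00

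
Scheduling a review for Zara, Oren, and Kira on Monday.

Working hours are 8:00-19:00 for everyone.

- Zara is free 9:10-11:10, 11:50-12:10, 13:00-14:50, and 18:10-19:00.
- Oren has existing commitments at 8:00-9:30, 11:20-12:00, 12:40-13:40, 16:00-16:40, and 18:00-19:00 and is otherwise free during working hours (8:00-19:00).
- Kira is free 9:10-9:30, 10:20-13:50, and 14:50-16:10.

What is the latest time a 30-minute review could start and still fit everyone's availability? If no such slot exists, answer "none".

Oren free within 08:00–19:00: 09:30–11:20, 12:00–12:40, 13:40–16:00, 16:40–18:00.
Zara ∩ Oren: 09:30–11:10, 12:00–12:10, 13:40–14:50.
Zara ∩ Oren ∩ Kira: 10:20–11:10, 12:00–12:10, 13:40–13:50.
Windows ≥ 30 min: 10:20–11:10.
Latest start in the last window 10:20–11:10 is 11:10 − 30 min = 10:40.

10:40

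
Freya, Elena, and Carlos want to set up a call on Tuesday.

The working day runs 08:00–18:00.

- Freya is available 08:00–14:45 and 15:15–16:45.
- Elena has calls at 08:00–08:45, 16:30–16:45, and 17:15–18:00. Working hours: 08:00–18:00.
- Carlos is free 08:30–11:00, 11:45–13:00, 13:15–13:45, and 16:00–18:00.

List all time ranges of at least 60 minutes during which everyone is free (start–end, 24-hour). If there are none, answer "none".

Elena free within 08:00–18:00: 08:45–16:30, 16:45–17:15.
Freya ∩ Elena: 08:45–14:45, 15:15–16:30.
Freya ∩ Elena ∩ Carlos: 08:45–11:00, 11:45–13:00, 13:15–13:45, 16:00–16:30.
Windows ≥ 60 min: 08:45–11:00, 11:45–13:00.

08:45–11:00, 11:45–13:00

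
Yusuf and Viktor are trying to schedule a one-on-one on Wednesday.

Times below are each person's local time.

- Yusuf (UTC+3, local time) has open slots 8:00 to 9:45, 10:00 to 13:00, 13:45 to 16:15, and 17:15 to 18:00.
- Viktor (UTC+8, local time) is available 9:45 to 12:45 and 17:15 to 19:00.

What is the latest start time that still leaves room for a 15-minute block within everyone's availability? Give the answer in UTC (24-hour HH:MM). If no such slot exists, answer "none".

Yusuf → UTC: 05:00–06:45, 07:00–10:00, 10:45–13:15, 14:15–15:00.
Viktor → UTC: 01:45–04:45, 09:15–11:00.
Yusuf ∩ Viktor: 09:15–10:00, 10:45–11:00.
Windows ≥ 15 min: 09:15–10:00, 10:45–11:00.
Latest start in the last window 10:45–11:00 is 11:00 − 15 min = 10:45.

10:45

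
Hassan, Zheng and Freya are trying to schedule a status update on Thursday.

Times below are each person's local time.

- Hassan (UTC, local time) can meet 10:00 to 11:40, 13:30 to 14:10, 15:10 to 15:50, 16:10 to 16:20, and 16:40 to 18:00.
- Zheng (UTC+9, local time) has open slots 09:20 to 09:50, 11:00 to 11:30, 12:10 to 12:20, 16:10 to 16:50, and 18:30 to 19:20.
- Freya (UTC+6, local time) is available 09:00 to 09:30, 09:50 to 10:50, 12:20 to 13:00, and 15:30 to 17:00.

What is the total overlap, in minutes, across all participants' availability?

Hassan → UTC: 10:00–11:40, 13:30–14:10, 15:10–15:50, 16:10–16:20, 16:40–18:00.
Zheng → UTC: 00:20–00:50, 02:00–02:30, 03:10–03:20, 07:10–07:50, 09:30–10:20.
Freya → UTC: 03:00–03:30, 03:50–04:50, 06:20–07:00, 09:30–11:00.
Hassan ∩ Zheng: 10:00–10:20.
Hassan ∩ Zheng ∩ Freya: 10:00–10:20.
Total common minutes: 20.

20 minutes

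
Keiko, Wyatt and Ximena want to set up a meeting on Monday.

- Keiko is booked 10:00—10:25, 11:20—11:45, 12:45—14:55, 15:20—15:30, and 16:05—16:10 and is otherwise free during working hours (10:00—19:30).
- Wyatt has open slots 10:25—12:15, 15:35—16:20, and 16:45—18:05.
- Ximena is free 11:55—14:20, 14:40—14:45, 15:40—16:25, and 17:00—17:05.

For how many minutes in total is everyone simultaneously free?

Keiko free within 10:00–19:30: 10:25–11:20, 11:45–12:45, 14:55–15:20, 15:30–16:05, 16:10–19:30.
Keiko ∩ Wyatt: 10:25–11:20, 11:45–12:15, 15:35–16:05, 16:10–16:20, 16:45–18:05.
Keiko ∩ Wyatt ∩ Ximena: 11:55–12:15, 15:40–16:05, 16:10–16:20, 17:00–17:05.
Total common minutes: 20 + 25 + 10 + 5 = 60.

60 minutes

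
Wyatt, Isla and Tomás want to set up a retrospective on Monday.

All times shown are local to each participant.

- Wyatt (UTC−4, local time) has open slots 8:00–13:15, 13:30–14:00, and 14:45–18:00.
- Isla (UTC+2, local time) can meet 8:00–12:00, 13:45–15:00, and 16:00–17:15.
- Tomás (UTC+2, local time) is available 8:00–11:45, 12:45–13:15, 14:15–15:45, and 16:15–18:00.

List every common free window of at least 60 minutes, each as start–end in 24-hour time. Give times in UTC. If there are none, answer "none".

Wyatt → UTC: 12:00–17:15, 17:30–18:00, 18:45–22:00.
Isla → UTC: 06:00–10:00, 11:45–13:00, 14:00–15:15.
Tomás → UTC: 06:00–09:45, 10:45–11:15, 12:15–13:45, 14:15–16:00.
Wyatt ∩ Isla: 12:00–13:00, 14:00–15:15.
Wyatt ∩ Isla ∩ Tomás: 12:15–13:00, 14:15–15:15.
Windows ≥ 60 min: 14:15–15:15.

14:15–15:15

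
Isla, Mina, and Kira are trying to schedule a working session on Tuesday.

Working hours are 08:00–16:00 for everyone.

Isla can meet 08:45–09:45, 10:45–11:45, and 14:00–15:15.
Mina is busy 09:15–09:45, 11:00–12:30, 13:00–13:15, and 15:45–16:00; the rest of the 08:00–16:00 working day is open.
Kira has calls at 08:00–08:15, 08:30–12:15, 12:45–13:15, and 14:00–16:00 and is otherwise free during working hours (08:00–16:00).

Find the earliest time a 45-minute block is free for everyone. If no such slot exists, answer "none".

none

Mina free within 08:00–16:00: 08:00–09:15, 09:45–11:00, 12:30–13:00, 13:15–15:45.
Kira free within 08:00–16:00: 08:15–08:30, 12:15–12:45, 13:15–14:00.
Isla ∩ Mina: 08:45–09:15, 10:45–11:00, 14:00–15:15.
Isla ∩ Mina ∩ Kira: (none).
Windows ≥ 45 min: (none).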